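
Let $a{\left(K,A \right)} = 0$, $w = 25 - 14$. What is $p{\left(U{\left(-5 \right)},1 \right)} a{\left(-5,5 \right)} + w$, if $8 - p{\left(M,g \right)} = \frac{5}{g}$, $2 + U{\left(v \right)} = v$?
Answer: $11$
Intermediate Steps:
$U{\left(v \right)} = -2 + v$
$w = 11$ ($w = 25 - 14 = 11$)
$p{\left(M,g \right)} = 8 - \frac{5}{g}$
$p{\left(U{\left(-5 \right)},1 \right)} a{\left(-5,5 \right)} + w = \left(8 - \frac{5}{1}\right) 0 + 11 = \left(8 - 5\right) 0 + 11 = 3 \cdot 0 + 11 = 0 + 11 = 11$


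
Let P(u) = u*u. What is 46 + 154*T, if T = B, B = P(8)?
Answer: 9902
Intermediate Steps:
P(u) = u²
B = 64 (B = 8² = 64)
T = 64
46 + 154*T = 46 + 154*64 = 46 + 9856 = 9902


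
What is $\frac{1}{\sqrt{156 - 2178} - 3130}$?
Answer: $- \frac{1565}{4899461} - \frac{i \sqrt{2022}}{9798922} \approx -0.00031942 - 4.5889 \cdot 10^{-6} i$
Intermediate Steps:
$\frac{1}{\sqrt{156 - 2178} - 3130} = \frac{1}{\sqrt{-2022} - 3130} = \frac{1}{i \sqrt{2022} - 3130} = \frac{1}{-3130 + i \sqrt{2022}}$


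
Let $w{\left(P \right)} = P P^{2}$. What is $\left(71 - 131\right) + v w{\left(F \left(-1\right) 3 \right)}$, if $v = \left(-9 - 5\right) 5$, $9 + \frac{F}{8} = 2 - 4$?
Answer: $-1287982140$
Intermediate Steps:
$F = -88$ ($F = -72 + 8 \left(2 - 4\right) = -72 + 8 \left(-2\right) = -72 - 16 = -88$)
$v = -70$ ($v = \left(-14\right) 5 = -70$)
$w{\left(P \right)} = P^{3}$
$\left(71 - 131\right) + v w{\left(F \left(-1\right) 3 \right)} = \left(71 - 131\right) - 70 \left(\left(-88\right) \left(-1\right) 3\right)^{3} = \left(71 - 131\right) - 70 \left(88 \cdot 3\right)^{3} = -60 - 70 \cdot 264^{3} = -60 - 1287982080 = -1287982140$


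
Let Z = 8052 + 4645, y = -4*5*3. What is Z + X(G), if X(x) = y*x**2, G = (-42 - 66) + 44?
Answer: -233063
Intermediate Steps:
y = -60 (y = -20*3 = -60)
G = -64 (G = -108 + 44 = -64)
Z = 12697
X(x) = -60*x**2
Z + X(G) = 12697 - 60*(-64)**2 = 12697 - 60*4096 = 12697 - 245760 = -233063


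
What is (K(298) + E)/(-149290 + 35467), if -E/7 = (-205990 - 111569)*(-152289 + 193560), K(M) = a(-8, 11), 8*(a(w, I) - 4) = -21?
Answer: -733934739395/910584 ≈ -8.0600e+5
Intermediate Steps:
a(w, I) = 11/8 (a(w, I) = 4 + (⅛)*(-21) = 4 - 21/8 = 11/8)
K(M) = 11/8
E = 91741842423 (E = -7*(-205990 - 111569)*(-152289 + 193560) = -(-2222913)*41271 = -7*(-13105977489) = 91741842423)
(K(298) + E)/(-149290 + 35467) = (11/8 + 91741842423)/(-149290 + 35467) = (733934739395/8)/(-113823) = (733934739395/8)*(-1/113823) = -733934739395/910584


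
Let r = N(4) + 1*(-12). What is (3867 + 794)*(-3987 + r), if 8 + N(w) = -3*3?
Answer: -18718576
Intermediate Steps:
N(w) = -17 (N(w) = -8 - 3*3 = -8 - 9 = -17)
r = -29 (r = -17 + 1*(-12) = -17 - 12 = -29)
(3867 + 794)*(-3987 + r) = (3867 + 794)*(-3987 - 29) = 4661*(-4016) = -18718576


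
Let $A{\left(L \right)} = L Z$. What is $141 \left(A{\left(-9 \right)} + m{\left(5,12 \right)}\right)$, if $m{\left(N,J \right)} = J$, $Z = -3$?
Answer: $5499$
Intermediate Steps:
$A{\left(L \right)} = - 3 L$ ($A{\left(L \right)} = L \left(-3\right) = - 3 L$)
$141 \left(A{\left(-9 \right)} + m{\left(5,12 \right)}\right) = 141 \left(\left(-3\right) \left(-9\right) + 12\right) = 141 \left(27 + 12\right) = 141 \cdot 39 = 5499$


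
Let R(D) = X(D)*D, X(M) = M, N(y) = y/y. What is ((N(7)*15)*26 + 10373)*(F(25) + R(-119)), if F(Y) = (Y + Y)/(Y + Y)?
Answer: 152425606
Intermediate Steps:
N(y) = 1
R(D) = D² (R(D) = D*D = D²)
F(Y) = 1 (F(Y) = (2*Y)/((2*Y)) = (2*Y)*(1/(2*Y)) = 1)
((N(7)*15)*26 + 10373)*(F(25) + R(-119)) = ((1*15)*26 + 10373)*(1 + (-119)²) = (15*26 + 10373)*(1 + 14161) = (390 + 10373)*14162 = 10763*14162 = 152425606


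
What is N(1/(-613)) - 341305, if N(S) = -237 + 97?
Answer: -341445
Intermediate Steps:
N(S) = -140
N(1/(-613)) - 341305 = -140 - 341305 = -341445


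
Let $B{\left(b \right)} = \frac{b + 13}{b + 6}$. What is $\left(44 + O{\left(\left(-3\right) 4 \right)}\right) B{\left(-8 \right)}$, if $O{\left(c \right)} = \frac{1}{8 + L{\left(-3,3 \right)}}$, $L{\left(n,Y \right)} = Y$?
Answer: $- \frac{2425}{22} \approx -110.23$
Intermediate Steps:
$B{\left(b \right)} = \frac{13 + b}{6 + b}$
$O{\left(c \right)} = \frac{1}{11}$ ($O{\left(c \right)} = \frac{1}{8 + 3} = \frac{1}{11}$)
$\left(44 + O{\left(\left(-3\right) 4 \right)}\right) B{\left(-8 \right)} = \left(44 + \frac{1}{11}\right) \frac{13 - 8}{6 - 8} = \frac{485 \frac{1}{-2} \cdot 5}{11} = \frac{485 \left(\left(- \frac{1}{2}\right) 5\right)}{11} = \frac{485}{11} \left(- \frac{5}{2}\right) = - \frac{2425}{22}$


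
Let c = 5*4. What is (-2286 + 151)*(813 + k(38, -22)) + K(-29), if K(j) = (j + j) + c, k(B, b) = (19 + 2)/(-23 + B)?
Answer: -1738782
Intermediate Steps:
c = 20
k(B, b) = 21/(-23 + B)
K(j) = 20 + 2*j (K(j) = (j + j) + 20 = 2*j + 20 = 20 + 2*j)
(-2286 + 151)*(813 + k(38, -22)) + K(-29) = (-2286 + 151)*(813 + 21/(-23 + 38)) + (20 + 2*(-29)) = -2135*(813 + 21/15) + (20 - 58) = -2135*(813 + 21*(1/15)) - 38 = -2135*(813 + 7/5) - 38 = -2135*4072/5 - 38 = -1738744 - 38 = -1738782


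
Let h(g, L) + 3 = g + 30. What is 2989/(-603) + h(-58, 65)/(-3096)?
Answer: -1026139/207432 ≈ -4.9469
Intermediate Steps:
h(g, L) = 27 + g (h(g, L) = -3 + (g + 30) = -3 + (30 + g) = 27 + g)
2989/(-603) + h(-58, 65)/(-3096) = 2989/(-603) + (27 - 58)/(-3096) = 2989*(-1/603) - 31*(-1/3096) = -2989/603 + 31/3096 = -1026139/207432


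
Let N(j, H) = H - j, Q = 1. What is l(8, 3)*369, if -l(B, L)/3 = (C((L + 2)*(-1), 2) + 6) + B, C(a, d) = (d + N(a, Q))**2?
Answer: -86346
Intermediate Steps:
C(a, d) = (1 + d - a)**2 (C(a, d) = (d + (1 - a))**2 = (1 + d - a)**2)
l(B, L) = -18 - 3*B - 3*(5 + L)**2 (l(B, L) = -3*(((1 + 2 - (L + 2)*(-1))**2 + 6) + B) = -3*(((1 + 2 - (2 + L)*(-1))**2 + 6) + B) = -3*(((1 + 2 - (-2 - L))**2 + 6) + B) = -3*(((1 + 2 + (2 + L))**2 + 6) + B) = -3*(((5 + L)**2 + 6) + B) = -3*((6 + (5 + L)**2) + B) = -3*(6 + B + (5 + L)**2) = -18 - 3*B - 3*(5 + L)**2)
l(8, 3)*369 = (-18 - 3*8 - 3*(5 + 3)**2)*369 = (-18 - 24 - 3*8**2)*369 = (-18 - 24 - 3*64)*369 = (-18 - 24 - 192)*369 = -234*369 = -86346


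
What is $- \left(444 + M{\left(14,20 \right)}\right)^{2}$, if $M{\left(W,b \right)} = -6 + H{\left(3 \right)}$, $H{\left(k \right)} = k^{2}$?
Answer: $-199809$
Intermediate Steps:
$M{\left(W,b \right)} = 3$ ($M{\left(W,b \right)} = -6 + 3^{2} = -6 + 9 = 3$)
$- \left(444 + M{\left(14,20 \right)}\right)^{2} = - \left(444 + 3\right)^{2} = - 447^{2} = \left(-1\right) 199809 = -199809$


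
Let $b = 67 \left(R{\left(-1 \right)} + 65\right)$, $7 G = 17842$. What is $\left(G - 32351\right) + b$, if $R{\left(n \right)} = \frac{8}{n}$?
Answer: $- \frac{181882}{7} \approx -25983.0$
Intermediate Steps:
$G = \frac{17842}{7}$ ($G = \frac{1}{7} \cdot 17842 = \frac{17842}{7} \approx 2548.9$)
$b = 3819$ ($b = 67 \left(\frac{8}{-1} + 65\right) = 67 \left(8 \left(-1\right) + 65\right) = 67 \left(-8 + 65\right) = 67 \cdot 57 = 3819$)
$\left(G - 32351\right) + b = \left(\frac{17842}{7} - 32351\right) + 3819 = - \frac{208615}{7} + 3819 = - \frac{181882}{7}$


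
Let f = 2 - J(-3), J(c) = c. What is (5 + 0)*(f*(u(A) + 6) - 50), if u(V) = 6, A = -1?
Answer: 50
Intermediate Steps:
f = 5 (f = 2 - 1*(-3) = 2 + 3 = 5)
(5 + 0)*(f*(u(A) + 6) - 50) = (5 + 0)*(5*(6 + 6) - 50) = 5*(5*12 - 50) = 5*(60 - 50) = 5*10 = 50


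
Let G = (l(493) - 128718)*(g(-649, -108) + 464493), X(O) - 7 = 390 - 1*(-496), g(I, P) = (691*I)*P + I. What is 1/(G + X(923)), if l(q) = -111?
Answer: -1/6299405204971 ≈ -1.5875e-13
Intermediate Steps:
g(I, P) = I + 691*I*P (g(I, P) = 691*I*P + I = I + 691*I*P)
X(O) = 893 (X(O) = 7 + (390 - 1*(-496)) = 7 + (390 + 496) = 7 + 886 = 893)
G = -6299405205864 (G = (-111 - 128718)*(-649*(1 + 691*(-108)) + 464493) = -128829*(-649*(1 - 74628) + 464493) = -128829*(-649*(-74627) + 464493) = -128829*(48432923 + 464493) = -128829*48897416 = -6299405205864)
1/(G + X(923)) = 1/(-6299405205864 + 893) = 1/(-6299405204971) = -1/6299405204971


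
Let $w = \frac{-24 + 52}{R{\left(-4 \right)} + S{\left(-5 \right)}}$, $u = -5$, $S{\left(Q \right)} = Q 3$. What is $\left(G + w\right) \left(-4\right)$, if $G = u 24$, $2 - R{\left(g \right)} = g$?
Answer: $\frac{4432}{9} \approx 492.44$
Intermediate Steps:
$S{\left(Q \right)} = 3 Q$
$R{\left(g \right)} = 2 - g$
$w = - \frac{28}{9}$ ($w = \frac{-24 + 52}{\left(2 - -4\right) + 3 \left(-5\right)} = \frac{28}{\left(2 + 4\right) - 15} = \frac{28}{6 - 15} = \frac{28}{-9} = 28 \left(- \frac{1}{9}\right) = - \frac{28}{9} \approx -3.1111$)
$G = -120$ ($G = \left(-5\right) 24 = -120$)
$\left(G + w\right) \left(-4\right) = \left(-120 - \frac{28}{9}\right) \left(-4\right) = \left(- \frac{1108}{9}\right) \left(-4\right) = \frac{4432}{9}$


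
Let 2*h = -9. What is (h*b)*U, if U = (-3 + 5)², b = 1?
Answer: -18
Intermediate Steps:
h = -9/2 (h = (½)*(-9) = -9/2 ≈ -4.5000)
U = 4 (U = 2² = 4)
(h*b)*U = -9/2*1*4 = -9/2*4 = -18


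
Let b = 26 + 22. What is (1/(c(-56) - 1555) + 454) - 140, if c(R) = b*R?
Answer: 1332301/4243 ≈ 314.00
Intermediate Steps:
b = 48
c(R) = 48*R
(1/(c(-56) - 1555) + 454) - 140 = (1/(48*(-56) - 1555) + 454) - 140 = (1/(-2688 - 1555) + 454) - 140 = (1/(-4243) + 454) - 140 = (-1/4243 + 454) - 140 = 1926321/4243 - 140 = 1332301/4243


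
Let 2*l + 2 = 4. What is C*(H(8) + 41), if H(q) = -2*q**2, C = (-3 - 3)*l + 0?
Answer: 522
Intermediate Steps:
l = 1 (l = -1 + (1/2)*4 = -1 + 2 = 1)
C = -6 (C = (-3 - 3)*1 + 0 = -6*1 + 0 = -6 + 0 = -6)
C*(H(8) + 41) = -6*(-2*8**2 + 41) = -6*(-2*64 + 41) = -6*(-128 + 41) = -6*(-87) = 522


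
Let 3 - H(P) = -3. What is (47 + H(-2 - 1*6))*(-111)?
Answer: -5883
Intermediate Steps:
H(P) = 6 (H(P) = 3 - 1*(-3) = 3 + 3 = 6)
(47 + H(-2 - 1*6))*(-111) = (47 + 6)*(-111) = 53*(-111) = -5883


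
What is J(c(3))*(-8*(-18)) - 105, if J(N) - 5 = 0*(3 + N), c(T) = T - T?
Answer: 615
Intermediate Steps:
c(T) = 0
J(N) = 5 (J(N) = 5 + 0*(3 + N) = 5 + 0 = 5)
J(c(3))*(-8*(-18)) - 105 = 5*(-8*(-18)) - 105 = 5*144 - 105 = 720 - 105 = 615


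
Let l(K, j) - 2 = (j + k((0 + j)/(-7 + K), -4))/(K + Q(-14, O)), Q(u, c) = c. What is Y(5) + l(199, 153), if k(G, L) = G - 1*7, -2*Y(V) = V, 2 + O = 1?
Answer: 3059/12672 ≈ 0.24140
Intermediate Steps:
O = -1 (O = -2 + 1 = -1)
Y(V) = -V/2
k(G, L) = -7 + G (k(G, L) = G - 7 = -7 + G)
l(K, j) = 2 + (-7 + j + j/(-7 + K))/(-1 + K) (l(K, j) = 2 + (j + (-7 + (0 + j)/(-7 + K)))/(K - 1) = 2 + (j + (-7 + j/(-7 + K)))/(-1 + K) = 2 + (-7 + j + j/(-7 + K))/(-1 + K))
Y(5) + l(199, 153) = -1/2*5 + (153 + (-7 + 199)*(-9 + 153 + 2*199))/((-1 + 199)*(-7 + 199)) = -5/2 + (153 + 192*(-9 + 153 + 398))/(198*192) = -5/2 + (1/198)*(1/192)*(153 + 192*542) = -5/2 + (1/198)*(1/192)*(153 + 104064) = -5/2 + (1/198)*(1/192)*104217 = -5/2 + 34739/12672 = 3059/12672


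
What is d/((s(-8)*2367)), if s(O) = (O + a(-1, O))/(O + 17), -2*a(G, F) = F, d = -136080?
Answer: 34020/263 ≈ 129.35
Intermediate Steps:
a(G, F) = -F/2
s(O) = O/(2*(17 + O)) (s(O) = (O - O/2)/(O + 17) = (O/2)/(17 + O) = O/(2*(17 + O)))
d/((s(-8)*2367)) = -136080/(((½)*(-8)/(17 - 8))*2367) = -136080/(((½)*(-8)/9)*2367) = -136080/(((½)*(-8)*(⅑))*2367) = -136080/((-4/9*2367)) = -136080/(-1052) = -136080*(-1/1052) = 34020/263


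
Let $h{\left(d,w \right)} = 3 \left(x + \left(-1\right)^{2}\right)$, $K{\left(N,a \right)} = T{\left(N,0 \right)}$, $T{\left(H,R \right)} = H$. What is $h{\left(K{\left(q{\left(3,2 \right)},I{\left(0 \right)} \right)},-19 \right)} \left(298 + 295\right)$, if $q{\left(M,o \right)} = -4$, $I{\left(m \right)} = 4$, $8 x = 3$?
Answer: $\frac{19569}{8} \approx 2446.1$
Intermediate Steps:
$x = \frac{3}{8}$ ($x = \frac{1}{8} \cdot 3 = \frac{3}{8} \approx 0.375$)
$K{\left(N,a \right)} = N$
$h{\left(d,w \right)} = \frac{33}{8}$ ($h{\left(d,w \right)} = 3 \left(\frac{3}{8} + \left(-1\right)^{2}\right) = 3 \left(\frac{3}{8} + 1\right) = 3 \cdot \frac{11}{8} = \frac{33}{8}$)
$h{\left(K{\left(q{\left(3,2 \right)},I{\left(0 \right)} \right)},-19 \right)} \left(298 + 295\right) = \frac{33 \left(298 + 295\right)}{8} = \frac{33}{8} \cdot 593 = \frac{19569}{8}$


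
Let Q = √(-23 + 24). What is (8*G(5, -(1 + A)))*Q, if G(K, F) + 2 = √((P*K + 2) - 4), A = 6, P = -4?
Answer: -16 + 8*I*√22 ≈ -16.0 + 37.523*I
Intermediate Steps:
G(K, F) = -2 + √(-2 - 4*K) (G(K, F) = -2 + √((-4*K + 2) - 4) = -2 + √((2 - 4*K) - 4) = -2 + √(-2 - 4*K))
Q = 1 (Q = √1 = 1)
(8*G(5, -(1 + A)))*Q = (8*(-2 + √(-2 - 4*5)))*1 = (8*(-2 + √(-2 - 20)))*1 = (8*(-2 + √(-22)))*1 = (8*(-2 + I*√22))*1 = (-16 + 8*I*√22)*1 = -16 + 8*I*√22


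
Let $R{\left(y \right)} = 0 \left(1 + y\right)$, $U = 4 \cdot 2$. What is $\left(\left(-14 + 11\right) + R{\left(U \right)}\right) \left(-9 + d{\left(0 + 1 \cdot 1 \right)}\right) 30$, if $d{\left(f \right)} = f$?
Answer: $720$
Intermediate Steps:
$U = 8$
$R{\left(y \right)} = 0$
$\left(\left(-14 + 11\right) + R{\left(U \right)}\right) \left(-9 + d{\left(0 + 1 \cdot 1 \right)}\right) 30 = \left(\left(-14 + 11\right) + 0\right) \left(-9 + \left(0 + 1 \cdot 1\right)\right) 30 = \left(-3 + 0\right) \left(-9 + \left(0 + 1\right)\right) 30 = - 3 \left(-9 + 1\right) 30 = \left(-3\right) \left(-8\right) 30 = 24 \cdot 30 = 720$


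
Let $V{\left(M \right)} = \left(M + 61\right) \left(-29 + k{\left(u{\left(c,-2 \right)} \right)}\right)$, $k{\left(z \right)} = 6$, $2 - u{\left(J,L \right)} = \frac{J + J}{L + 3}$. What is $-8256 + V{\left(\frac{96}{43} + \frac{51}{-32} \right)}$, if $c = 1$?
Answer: $- \frac{13311001}{1376} \approx -9673.7$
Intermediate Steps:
$u{\left(J,L \right)} = 2 - \frac{2 J}{3 + L}$ ($u{\left(J,L \right)} = 2 - \frac{J + J}{L + 3} = 2 - \frac{2 J}{3 + L}$)
$V{\left(M \right)} = -1403 - 23 M$ ($V{\left(M \right)} = \left(M + 61\right) \left(-29 + 6\right) = \left(61 + M\right) \left(-23\right) = -1403 - 23 M$)
$-8256 + V{\left(\frac{96}{43} + \frac{51}{-32} \right)} = -8256 - \left(1403 + 23 \left(\frac{96}{43} + \frac{51}{-32}\right)\right) = -8256 - \left(1403 + 23 \left(96 \cdot \frac{1}{43} + 51 \left(- \frac{1}{32}\right)\right)\right) = -8256 - \left(1403 + 23 \left(\frac{96}{43} - \frac{51}{32}\right)\right) = -8256 - \frac{1950745}{1376} = - \frac{13311001}{1376}$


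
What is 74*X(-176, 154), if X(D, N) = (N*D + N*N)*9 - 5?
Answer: -2256778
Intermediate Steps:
X(D, N) = -5 + 9*N**2 + 9*D*N (X(D, N) = (D*N + N**2)*9 - 5 = (N**2 + D*N)*9 - 5 = (9*N**2 + 9*D*N) - 5 = -5 + 9*N**2 + 9*D*N)
74*X(-176, 154) = 74*(-5 + 9*154**2 + 9*(-176)*154) = 74*(-5 + 9*23716 - 243936) = 74*(-5 + 213444 - 243936) = 74*(-30497) = -2256778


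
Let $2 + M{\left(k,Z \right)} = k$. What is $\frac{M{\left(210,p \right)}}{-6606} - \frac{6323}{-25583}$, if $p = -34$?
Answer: $\frac{18224237}{84500649} \approx 0.21567$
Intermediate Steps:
$M{\left(k,Z \right)} = -2 + k$
$\frac{M{\left(210,p \right)}}{-6606} - \frac{6323}{-25583} = \frac{-2 + 210}{-6606} - \frac{6323}{-25583} = 208 \left(- \frac{1}{6606}\right) - - \frac{6323}{25583} = - \frac{104}{3303} + \frac{6323}{25583} = \frac{18224237}{84500649}$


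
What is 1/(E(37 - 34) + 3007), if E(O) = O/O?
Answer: 1/3008 ≈ 0.00033245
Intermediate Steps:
E(O) = 1
1/(E(37 - 34) + 3007) = 1/(1 + 3007) = 1/3008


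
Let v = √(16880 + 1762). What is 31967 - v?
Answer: 31967 - √18642 ≈ 31830.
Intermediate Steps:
v = √18642 ≈ 136.54
31967 - v = 31967 - √18642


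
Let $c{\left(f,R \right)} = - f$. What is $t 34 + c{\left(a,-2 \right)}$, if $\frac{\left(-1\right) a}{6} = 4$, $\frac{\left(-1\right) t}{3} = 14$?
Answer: $-1404$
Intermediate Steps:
$t = -42$ ($t = \left(-3\right) 14 = -42$)
$a = -24$ ($a = \left(-6\right) 4 = -24$)
$t 34 + c{\left(a,-2 \right)} = \left(-42\right) 34 - -24 = -1428 + 24 = -1404$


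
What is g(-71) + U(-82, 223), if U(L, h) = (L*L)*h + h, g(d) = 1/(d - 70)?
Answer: 211454174/141 ≈ 1.4997e+6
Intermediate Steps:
g(d) = 1/(-70 + d)
U(L, h) = h + h*L**2 (U(L, h) = L**2*h + h = h*L**2 + h = h + h*L**2)
g(-71) + U(-82, 223) = 1/(-70 - 71) + 223*(1 + (-82)**2) = 1/(-141) + 223*(1 + 6724) = -1/141 + 223*6725 = -1/141 + 1499675 = 211454174/141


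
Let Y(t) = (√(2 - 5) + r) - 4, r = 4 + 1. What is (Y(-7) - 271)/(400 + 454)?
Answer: -135/427 + I*√3/854 ≈ -0.31616 + 0.0020282*I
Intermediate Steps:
r = 5
Y(t) = 1 + I*√3 (Y(t) = (√(2 - 5) + 5) - 4 = (√(-3) + 5) - 4 = (I*√3 + 5) - 4 = (5 + I*√3) - 4 = 1 + I*√3)
(Y(-7) - 271)/(400 + 454) = ((1 + I*√3) - 271)/(400 + 454) = (-270 + I*√3)/854 = (-270 + I*√3)*(1/854) = -135/427 + I*√3/854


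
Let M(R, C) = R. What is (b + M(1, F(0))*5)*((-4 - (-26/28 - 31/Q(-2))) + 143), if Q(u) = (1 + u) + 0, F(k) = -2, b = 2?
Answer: 1525/2 ≈ 762.50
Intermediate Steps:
Q(u) = 1 + u
(b + M(1, F(0))*5)*((-4 - (-26/28 - 31/Q(-2))) + 143) = (2 + 1*5)*((-4 - (-26/28 - 31/(1 - 2))) + 143) = (2 + 5)*((-4 - (-26*1/28 - 31/(-1))) + 143) = 7*((-4 - (-13/14 - 31*(-1))) + 143) = 7*((-4 - (-13/14 + 31)) + 143) = 7*((-4 - 1*421/14) + 143) = 7*((-4 - 421/14) + 143) = 7*(-477/14 + 143) = 7*(1525/14) = 1525/2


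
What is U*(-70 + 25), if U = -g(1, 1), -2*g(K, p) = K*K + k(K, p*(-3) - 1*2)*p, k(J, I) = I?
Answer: 90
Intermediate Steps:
g(K, p) = -K²/2 - p*(-2 - 3*p)/2 (g(K, p) = -(K*K + (p*(-3) - 1*2)*p)/2 = -(K² + (-3*p - 2)*p)/2 = -(K² + (-2 - 3*p)*p)/2 = -(K² + p*(-2 - 3*p))/2 = -K²/2 - p*(-2 - 3*p)/2)
U = -2 (U = -(-½*1² + (½)*1*(2 + 3*1)) = -(-½*1 + (½)*1*(2 + 3)) = -(-½ + (½)*1*5) = -(-½ + 5/2) = -1*2 = -2)
U*(-70 + 25) = -2*(-70 + 25) = -2*(-45) = 90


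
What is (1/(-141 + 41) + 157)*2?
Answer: 15699/50 ≈ 313.98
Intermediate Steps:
(1/(-141 + 41) + 157)*2 = (1/(-100) + 157)*2 = (-1/100 + 157)*2 = (15699/100)*2 = 15699/50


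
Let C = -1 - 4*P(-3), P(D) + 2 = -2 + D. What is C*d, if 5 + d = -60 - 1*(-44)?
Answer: -567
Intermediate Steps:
P(D) = -4 + D (P(D) = -2 + (-2 + D) = -4 + D)
d = -21 (d = -5 + (-60 - 1*(-44)) = -5 + (-60 + 44) = -5 - 16 = -21)
C = 27 (C = -1 - 4*(-4 - 3) = -1 - 4*(-7) = -1 + 28 = 27)
C*d = 27*(-21) = -567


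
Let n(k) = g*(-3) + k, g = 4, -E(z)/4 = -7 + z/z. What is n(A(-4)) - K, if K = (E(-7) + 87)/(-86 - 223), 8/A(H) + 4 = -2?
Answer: -4009/309 ≈ -12.974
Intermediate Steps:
E(z) = 24 (E(z) = -4*(-7 + z/z) = -4*(-7 + 1) = -4*(-6) = 24)
A(H) = -4/3 (A(H) = 8/(-4 - 2) = 8/(-6) = 8*(-⅙) = -4/3)
K = -37/103 (K = (24 + 87)/(-86 - 223) = 111/(-309) = 111*(-1/309) = -37/103 ≈ -0.35922)
n(k) = -12 + k (n(k) = 4*(-3) + k = -12 + k)
n(A(-4)) - K = (-12 - 4/3) - 1*(-37/103) = -40/3 + 37/103 = -4009/309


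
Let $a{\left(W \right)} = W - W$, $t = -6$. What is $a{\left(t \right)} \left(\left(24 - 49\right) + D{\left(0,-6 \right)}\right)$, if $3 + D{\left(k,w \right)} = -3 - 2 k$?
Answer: $0$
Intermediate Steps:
$a{\left(W \right)} = 0$
$D{\left(k,w \right)} = -6 - 2 k$ ($D{\left(k,w \right)} = -3 - \left(3 + 2 k\right) = -6 - 2 k$)
$a{\left(t \right)} \left(\left(24 - 49\right) + D{\left(0,-6 \right)}\right) = 0 \left(\left(24 - 49\right) - 6\right) = 0 \left(\left(24 - 49\right) + \left(-6 + 0\right)\right) = 0 \left(-25 - 6\right) = 0 \left(-31\right) = 0$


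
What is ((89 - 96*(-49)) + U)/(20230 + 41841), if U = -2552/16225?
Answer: 7069443/91554725 ≈ 0.077215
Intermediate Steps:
U = -232/1475 (U = -2552*1/16225 = -232/1475 ≈ -0.15729)
((89 - 96*(-49)) + U)/(20230 + 41841) = ((89 - 96*(-49)) - 232/1475)/(20230 + 41841) = ((89 + 4704) - 232/1475)/62071 = (4793 - 232/1475)*(1/62071) = (7069443/1475)*(1/62071) = 7069443/91554725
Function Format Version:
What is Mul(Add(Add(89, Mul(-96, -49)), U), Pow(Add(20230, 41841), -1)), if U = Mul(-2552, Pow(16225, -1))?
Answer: Rational(7069443, 91554725) ≈ 0.077215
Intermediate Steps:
U = Rational(-232, 1475) (U = Mul(-2552, Rational(1, 16225)) = Rational(-232, 1475) ≈ -0.15729)
Mul(Add(Add(89, Mul(-96, -49)), U), Pow(Add(20230, 41841), -1)) = Mul(Add(Add(89, Mul(-96, -49)), Rational(-232, 1475)), Pow(Add(20230, 41841), -1)) = Mul(Add(Add(89, 4704), Rational(-232, 1475)), Pow(62071, -1)) = Mul(Add(4793, Rational(-232, 1475)), Rational(1, 62071)) = Mul(Rational(7069443, 1475), Rational(1, 62071)) = Rational(7069443, 91554725)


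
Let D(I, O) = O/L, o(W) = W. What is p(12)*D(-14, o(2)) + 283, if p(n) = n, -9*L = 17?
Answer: 4595/17 ≈ 270.29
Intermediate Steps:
L = -17/9 (L = -1/9*17 = -17/9 ≈ -1.8889)
D(I, O) = -9*O/17 (D(I, O) = O/(-17/9) = O*(-9/17) = -9*O/17)
p(12)*D(-14, o(2)) + 283 = 12*(-9/17*2) + 283 = 12*(-18/17) + 283 = -216/17 + 283 = 4595/17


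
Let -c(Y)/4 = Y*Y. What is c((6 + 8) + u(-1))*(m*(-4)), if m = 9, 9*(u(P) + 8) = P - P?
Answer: 5184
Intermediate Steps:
u(P) = -8 (u(P) = -8 + (P - P)/9 = -8 + (⅑)*0 = -8 + 0 = -8)
c(Y) = -4*Y² (c(Y) = -4*Y*Y = -4*Y²)
c((6 + 8) + u(-1))*(m*(-4)) = (-4*((6 + 8) - 8)²)*(9*(-4)) = -4*(14 - 8)²*(-36) = -4*6²*(-36) = -4*36*(-36) = -144*(-36) = 5184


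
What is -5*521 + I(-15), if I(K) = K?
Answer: -2620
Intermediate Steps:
-5*521 + I(-15) = -5*521 - 15 = -2605 - 15 = -2620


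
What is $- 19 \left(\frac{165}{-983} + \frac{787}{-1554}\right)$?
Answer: $\frac{19570589}{1527582} \approx 12.811$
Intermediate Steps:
$- 19 \left(\frac{165}{-983} + \frac{787}{-1554}\right) = - 19 \left(165 \left(- \frac{1}{983}\right) + 787 \left(- \frac{1}{1554}\right)\right) = - 19 \left(- \frac{165}{983} - \frac{787}{1554}\right) = \left(-19\right) \left(- \frac{1030031}{1527582}\right) = \frac{19570589}{1527582}$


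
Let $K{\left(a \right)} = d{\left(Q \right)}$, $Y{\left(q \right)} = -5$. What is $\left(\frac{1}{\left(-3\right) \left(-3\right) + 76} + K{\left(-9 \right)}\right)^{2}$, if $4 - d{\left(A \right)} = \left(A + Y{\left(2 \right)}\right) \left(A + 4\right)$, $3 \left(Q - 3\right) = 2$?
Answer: $\frac{118570321}{585225} \approx 202.61$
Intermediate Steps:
$Q = \frac{11}{3}$ ($Q = 3 + \frac{1}{3} \cdot 2 = 3 + \frac{2}{3} = \frac{11}{3} \approx 3.6667$)
$d{\left(A \right)} = 4 - \left(-5 + A\right) \left(4 + A\right)$ ($d{\left(A \right)} = 4 - \left(A - 5\right) \left(A + 4\right) = 4 - \left(-5 + A\right) \left(4 + A\right)$)
$K{\left(a \right)} = \frac{128}{9}$ ($K{\left(a \right)} = 24 + \frac{11}{3} - \left(\frac{11}{3}\right)^{2} = 24 + \frac{11}{3} - \frac{121}{9} = \frac{128}{9}$)
$\left(\frac{1}{\left(-3\right) \left(-3\right) + 76} + K{\left(-9 \right)}\right)^{2} = \left(\frac{1}{\left(-3\right) \left(-3\right) + 76} + \frac{128}{9}\right)^{2} = \left(\frac{1}{9 + 76} + \frac{128}{9}\right)^{2} = \left(\frac{1}{85} + \frac{128}{9}\right)^{2} = \left(\frac{10889}{765}\right)^{2} = \frac{118570321}{585225}$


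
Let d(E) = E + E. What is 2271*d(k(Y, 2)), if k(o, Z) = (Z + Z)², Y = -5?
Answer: 72672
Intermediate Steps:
k(o, Z) = 4*Z² (k(o, Z) = (2*Z)² = 4*Z²)
d(E) = 2*E
2271*d(k(Y, 2)) = 2271*(2*(4*2²)) = 2271*(2*(4*4)) = 2271*(2*16) = 2271*32 = 72672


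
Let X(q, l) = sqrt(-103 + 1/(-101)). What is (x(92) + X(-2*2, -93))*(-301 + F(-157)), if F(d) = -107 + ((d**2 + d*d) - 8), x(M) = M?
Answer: 4497144 + 4985964*I*sqrt(101)/101 ≈ 4.4971e+6 + 4.9612e+5*I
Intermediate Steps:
X(q, l) = 102*I*sqrt(101)/101 (X(q, l) = sqrt(-103 - 1/101) = sqrt(-10404/101) = 102*I*sqrt(101)/101)
F(d) = -115 + 2*d**2 (F(d) = -107 + ((d**2 + d**2) - 8) = -107 + (2*d**2 - 8) = -107 + (-8 + 2*d**2) = -115 + 2*d**2)
(x(92) + X(-2*2, -93))*(-301 + F(-157)) = (92 + 102*I*sqrt(101)/101)*(-301 + (-115 + 2*(-157)**2)) = (92 + 102*I*sqrt(101)/101)*(-301 + (-115 + 2*24649)) = (92 + 102*I*sqrt(101)/101)*(-301 + (-115 + 49298)) = (92 + 102*I*sqrt(101)/101)*(-301 + 49183) = (92 + 102*I*sqrt(101)/101)*48882 = 4497144 + 4985964*I*sqrt(101)/101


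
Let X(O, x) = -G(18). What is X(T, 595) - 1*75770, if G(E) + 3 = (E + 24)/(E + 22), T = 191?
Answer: -1515361/20 ≈ -75768.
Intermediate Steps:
G(E) = -3 + (24 + E)/(22 + E) (G(E) = -3 + (E + 24)/(E + 22) = -3 + (24 + E)/(22 + E))
X(O, x) = 39/20 (X(O, x) = -2*(-21 - 1*18)/(22 + 18) = -2*(-21 - 18)/40 = -2*(-39)/40 = -1*(-39/20) = 39/20)
X(T, 595) - 1*75770 = 39/20 - 1*75770 = 39/20 - 75770 = -1515361/20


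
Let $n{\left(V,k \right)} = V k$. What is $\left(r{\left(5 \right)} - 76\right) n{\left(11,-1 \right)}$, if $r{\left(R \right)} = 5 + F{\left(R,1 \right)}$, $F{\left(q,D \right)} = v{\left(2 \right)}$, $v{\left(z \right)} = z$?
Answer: $759$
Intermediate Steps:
$F{\left(q,D \right)} = 2$
$r{\left(R \right)} = 7$ ($r{\left(R \right)} = 5 + 2 = 7$)
$\left(r{\left(5 \right)} - 76\right) n{\left(11,-1 \right)} = \left(7 - 76\right) 11 \left(-1\right) = \left(-69\right) \left(-11\right) = 759$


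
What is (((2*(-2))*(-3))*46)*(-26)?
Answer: -14352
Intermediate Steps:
(((2*(-2))*(-3))*46)*(-26) = (-4*(-3)*46)*(-26) = (12*46)*(-26) = 552*(-26) = -14352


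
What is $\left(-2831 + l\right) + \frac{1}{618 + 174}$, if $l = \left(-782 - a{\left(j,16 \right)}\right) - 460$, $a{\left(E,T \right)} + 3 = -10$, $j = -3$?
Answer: $- \frac{3215519}{792} \approx -4060.0$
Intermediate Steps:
$a{\left(E,T \right)} = -13$ ($a{\left(E,T \right)} = -3 - 10 = -13$)
$l = -1229$ ($l = \left(-782 - -13\right) - 460 = \left(-782 + 13\right) - 460 = -769 - 460 = -1229$)
$\left(-2831 + l\right) + \frac{1}{618 + 174} = \left(-2831 - 1229\right) + \frac{1}{618 + 174} = -4060 + \frac{1}{792} = - \frac{3215519}{792}$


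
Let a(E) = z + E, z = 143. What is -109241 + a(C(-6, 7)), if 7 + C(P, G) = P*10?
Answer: -109165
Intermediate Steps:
C(P, G) = -7 + 10*P (C(P, G) = -7 + P*10 = -7 + 10*P)
a(E) = 143 + E
-109241 + a(C(-6, 7)) = -109241 + (143 + (-7 + 10*(-6))) = -109241 + (143 + (-7 - 60)) = -109241 + (143 - 67) = -109241 + 76 = -109165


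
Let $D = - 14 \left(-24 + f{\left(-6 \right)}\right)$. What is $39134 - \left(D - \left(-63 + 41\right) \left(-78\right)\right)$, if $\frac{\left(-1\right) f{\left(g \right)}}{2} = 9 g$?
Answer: $42026$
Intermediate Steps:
$f{\left(g \right)} = - 18 g$ ($f{\left(g \right)} = - 2 \cdot 9 g = - 18 g$)
$D = -1176$ ($D = - 14 \left(-24 - -108\right) = - 14 \left(-24 + 108\right) = \left(-14\right) 84 = -1176$)
$39134 - \left(D - \left(-63 + 41\right) \left(-78\right)\right) = 39134 - \left(-1176 - \left(-63 + 41\right) \left(-78\right)\right) = 39134 - \left(-1176 - \left(-22\right) \left(-78\right)\right) = 39134 - \left(-1176 - 1716\right) = 39134 - -2892 = 39134 + 2892 = 42026$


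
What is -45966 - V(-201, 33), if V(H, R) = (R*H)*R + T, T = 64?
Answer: 172859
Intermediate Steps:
V(H, R) = 64 + H*R**2 (V(H, R) = (R*H)*R + 64 = (H*R)*R + 64 = H*R**2 + 64 = 64 + H*R**2)
-45966 - V(-201, 33) = -45966 - (64 - 201*33**2) = -45966 - (64 - 201*1089) = -45966 - (64 - 218889) = -45966 - 1*(-218825) = -45966 + 218825 = 172859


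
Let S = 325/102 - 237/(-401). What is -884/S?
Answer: -36157368/154499 ≈ -234.03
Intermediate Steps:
S = 154499/40902 (S = 325*(1/102) - 237*(-1/401) = 325/102 + 237/401 = 154499/40902 ≈ 3.7773)
-884/S = -884/154499/40902 = -884*40902/154499 = -36157368/154499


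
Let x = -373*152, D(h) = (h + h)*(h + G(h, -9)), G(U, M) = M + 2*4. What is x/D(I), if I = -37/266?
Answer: -2005791088/11211 ≈ -1.7891e+5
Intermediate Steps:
I = -37/266 (I = -37*1/266 = -37/266 ≈ -0.13910)
G(U, M) = 8 + M (G(U, M) = M + 8 = 8 + M)
D(h) = 2*h*(-1 + h) (D(h) = (h + h)*(h + (8 - 9)) = (2*h)*(h - 1) = (2*h)*(-1 + h) = 2*h*(-1 + h))
x = -56696
x/D(I) = -56696*(-133/(37*(-1 - 37/266))) = -56696/(2*(-37/266)*(-303/266)) = -56696/11211/35378 = -56696*35378/11211 = -2005791088/11211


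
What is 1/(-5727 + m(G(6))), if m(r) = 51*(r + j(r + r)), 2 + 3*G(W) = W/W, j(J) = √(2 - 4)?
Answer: -2872/16499369 - 51*I*√2/32998738 ≈ -0.00017407 - 2.1857e-6*I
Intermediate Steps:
j(J) = I*√2 (j(J) = √(-2) = I*√2)
G(W) = -⅓ (G(W) = -⅔ + (W/W)/3 = -⅔ + (⅓)*1 = -⅔ + ⅓ = -⅓)
m(r) = 51*r + 51*I*√2 (m(r) = 51*(r + I*√2) = 51*r + 51*I*√2)
1/(-5727 + m(G(6))) = 1/(-5727 + (51*(-⅓) + 51*I*√2)) = 1/(-5727 + (-17 + 51*I*√2)) = 1/(-5744 + 51*I*√2)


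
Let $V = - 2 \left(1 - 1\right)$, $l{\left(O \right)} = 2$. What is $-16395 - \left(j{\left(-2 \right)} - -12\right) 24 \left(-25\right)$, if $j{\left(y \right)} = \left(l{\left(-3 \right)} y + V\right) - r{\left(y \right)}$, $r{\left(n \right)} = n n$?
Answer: $-13995$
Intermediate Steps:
$r{\left(n \right)} = n^{2}$
$V = 0$ ($V = \left(-2\right) 0 = 0$)
$j{\left(y \right)} = - y^{2} + 2 y$ ($j{\left(y \right)} = \left(2 y + 0\right) - y^{2} = 2 y - y^{2} = - y^{2} + 2 y$)
$-16395 - \left(j{\left(-2 \right)} - -12\right) 24 \left(-25\right) = -16395 - \left(- 2 \left(2 - -2\right) - -12\right) 24 \left(-25\right) = -16395 - \left(- 2 \left(2 + 2\right) + 12\right) 24 \left(-25\right) = -16395 - \left(\left(-2\right) 4 + 12\right) 24 \left(-25\right) = -16395 - \left(-8 + 12\right) 24 \left(-25\right) = -16395 - 4 \cdot 24 \left(-25\right) = -16395 - 96 \left(-25\right) = -16395 - -2400 = -16395 + 2400 = -13995$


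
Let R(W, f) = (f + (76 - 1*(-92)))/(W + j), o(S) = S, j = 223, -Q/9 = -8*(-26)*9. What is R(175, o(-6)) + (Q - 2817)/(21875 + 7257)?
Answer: -1553643/5797268 ≈ -0.26800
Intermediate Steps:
Q = -16848 (Q = -9*(-8*(-26))*9 = -1872*9 = -9*1872 = -16848)
R(W, f) = (168 + f)/(223 + W) (R(W, f) = (f + (76 - 1*(-92)))/(W + 223) = (f + (76 + 92))/(223 + W) = (f + 168)/(223 + W) = (168 + f)/(223 + W))
R(175, o(-6)) + (Q - 2817)/(21875 + 7257) = (168 - 6)/(223 + 175) + (-16848 - 2817)/(21875 + 7257) = 162/398 - 19665/29132 = (1/398)*162 - 19665*1/29132 = 81/199 - 19665/29132 = -1553643/5797268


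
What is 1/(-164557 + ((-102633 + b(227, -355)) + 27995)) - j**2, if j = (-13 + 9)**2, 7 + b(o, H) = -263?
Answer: -61303041/239465 ≈ -256.00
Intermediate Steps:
b(o, H) = -270 (b(o, H) = -7 - 263 = -270)
j = 16 (j = (-4)**2 = 16)
1/(-164557 + ((-102633 + b(227, -355)) + 27995)) - j**2 = 1/(-164557 + ((-102633 - 270) + 27995)) - 1*16**2 = 1/(-164557 + (-102903 + 27995)) - 1*256 = 1/(-164557 - 74908) - 256 = 1/(-239465) - 256 = -1/239465 - 256 = -61303041/239465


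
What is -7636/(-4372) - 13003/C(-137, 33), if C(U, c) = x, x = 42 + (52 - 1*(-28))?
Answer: -13979381/133346 ≈ -104.84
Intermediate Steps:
x = 122 (x = 42 + (52 + 28) = 42 + 80 = 122)
C(U, c) = 122
-7636/(-4372) - 13003/C(-137, 33) = -7636/(-4372) - 13003/122 = -7636*(-1/4372) - 13003*1/122 = 1909/1093 - 13003/122 = -13979381/133346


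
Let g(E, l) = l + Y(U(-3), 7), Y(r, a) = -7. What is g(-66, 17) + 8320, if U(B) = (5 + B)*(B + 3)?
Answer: 8330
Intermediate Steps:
U(B) = (3 + B)*(5 + B) (U(B) = (5 + B)*(3 + B) = (3 + B)*(5 + B))
g(E, l) = -7 + l (g(E, l) = l - 7 = -7 + l)
g(-66, 17) + 8320 = (-7 + 17) + 8320 = 10 + 8320 = 8330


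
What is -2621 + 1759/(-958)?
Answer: -2512677/958 ≈ -2622.8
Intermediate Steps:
-2621 + 1759/(-958) = -2621 + 1759*(-1/958) = -2621 - 1759/958 = -2512677/958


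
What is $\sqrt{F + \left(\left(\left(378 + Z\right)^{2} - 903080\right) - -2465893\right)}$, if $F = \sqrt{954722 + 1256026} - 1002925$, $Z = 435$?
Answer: $\sqrt{1220857 + 2 \sqrt{552687}} \approx 1105.6$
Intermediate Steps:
$F = -1002925 + 2 \sqrt{552687}$ ($F = \sqrt{2210748} - 1002925 = 2 \sqrt{552687} - 1002925 = -1002925 + 2 \sqrt{552687} \approx -1.0014 \cdot 10^{6}$)
$\sqrt{F + \left(\left(\left(378 + Z\right)^{2} - 903080\right) - -2465893\right)} = \sqrt{\left(-1002925 + 2 \sqrt{552687}\right) + \left(\left(\left(378 + 435\right)^{2} - 903080\right) - -2465893\right)} = \sqrt{\left(-1002925 + 2 \sqrt{552687}\right) + \left(\left(813^{2} - 903080\right) + 2465893\right)} = \sqrt{\left(-1002925 + 2 \sqrt{552687}\right) + \left(\left(660969 - 903080\right) + 2465893\right)} = \sqrt{\left(-1002925 + 2 \sqrt{552687}\right) + \left(-242111 + 2465893\right)} = \sqrt{\left(-1002925 + 2 \sqrt{552687}\right) + 2223782} = \sqrt{1220857 + 2 \sqrt{552687}}$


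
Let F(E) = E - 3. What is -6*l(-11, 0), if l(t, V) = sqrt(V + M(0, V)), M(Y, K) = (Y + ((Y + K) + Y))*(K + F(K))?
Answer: 0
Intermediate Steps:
F(E) = -3 + E
M(Y, K) = (-3 + 2*K)*(K + 3*Y) (M(Y, K) = (Y + ((Y + K) + Y))*(K + (-3 + K)) = (Y + ((K + Y) + Y))*(-3 + 2*K) = (Y + (K + 2*Y))*(-3 + 2*K) = (K + 3*Y)*(-3 + 2*K) = (-3 + 2*K)*(K + 3*Y))
l(t, V) = sqrt(-2*V + 2*V**2) (l(t, V) = sqrt(V + (-9*0 - 3*V + 2*V**2 + 6*V*0)) = sqrt(V + (0 - 3*V + 2*V**2 + 0)) = sqrt(V + (-3*V + 2*V**2)) = sqrt(-2*V + 2*V**2))
-6*l(-11, 0) = -6*sqrt(2)*sqrt(0*(-1 + 0)) = -6*sqrt(2)*sqrt(0*(-1)) = -6*sqrt(2)*sqrt(0) = -6*sqrt(2)*0 = -6*0 = 0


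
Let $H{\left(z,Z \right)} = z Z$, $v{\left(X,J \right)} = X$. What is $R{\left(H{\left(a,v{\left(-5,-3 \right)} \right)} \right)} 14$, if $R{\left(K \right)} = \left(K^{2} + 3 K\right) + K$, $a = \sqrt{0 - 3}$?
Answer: $-1050 - 280 i \sqrt{3} \approx -1050.0 - 484.97 i$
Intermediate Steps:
$a = i \sqrt{3}$ ($a = \sqrt{-3} = i \sqrt{3} \approx 1.732 i$)
$H{\left(z,Z \right)} = Z z$
$R{\left(K \right)} = K^{2} + 4 K$
$R{\left(H{\left(a,v{\left(-5,-3 \right)} \right)} \right)} 14 = - 5 i \sqrt{3} \left(4 - 5 i \sqrt{3}\right) 14 = - 70 i \sqrt{3} \left(4 - 5 i \sqrt{3}\right)$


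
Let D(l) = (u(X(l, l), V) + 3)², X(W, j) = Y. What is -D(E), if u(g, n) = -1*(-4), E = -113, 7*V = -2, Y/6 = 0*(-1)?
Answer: -49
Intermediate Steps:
Y = 0 (Y = 6*(0*(-1)) = 6*0 = 0)
V = -2/7 (V = (⅐)*(-2) = -2/7 ≈ -0.28571)
X(W, j) = 0
u(g, n) = 4
D(l) = 49 (D(l) = (4 + 3)² = 7² = 49)
-D(E) = -1*49 = -49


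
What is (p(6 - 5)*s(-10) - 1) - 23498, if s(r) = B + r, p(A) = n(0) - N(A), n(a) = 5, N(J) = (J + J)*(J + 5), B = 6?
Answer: -23471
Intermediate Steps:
N(J) = 2*J*(5 + J) (N(J) = (2*J)*(5 + J) = 2*J*(5 + J))
p(A) = 5 - 2*A*(5 + A)
s(r) = 6 + r
(p(6 - 5)*s(-10) - 1) - 23498 = ((5 - 2*(6 - 5)*(5 + (6 - 5)))*(6 - 10) - 1) - 23498 = ((5 - 2*1*(5 + 1))*(-4) - 1) - 23498 = ((5 - 2*1*6)*(-4) - 1) - 23498 = ((5 - 12)*(-4) - 1) - 23498 = (-7*(-4) - 1) - 23498 = (28 - 1) - 23498 = 27 - 23498 = -23471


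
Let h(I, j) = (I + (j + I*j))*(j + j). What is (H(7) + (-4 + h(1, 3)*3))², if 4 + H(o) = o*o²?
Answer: 212521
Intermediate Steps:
h(I, j) = 2*j*(I + j + I*j) (h(I, j) = (I + j + I*j)*(2*j) = 2*j*(I + j + I*j))
H(o) = -4 + o³ (H(o) = -4 + o*o² = -4 + o³)
(H(7) + (-4 + h(1, 3)*3))² = ((-4 + 7³) + (-4 + (2*3*(1 + 3 + 1*3))*3))² = ((-4 + 343) + (-4 + (2*3*(1 + 3 + 3))*3))² = (339 + (-4 + (2*3*7)*3))² = (339 + (-4 + 42*3))² = (339 + (-4 + 126))² = (339 + 122)² = 461² = 212521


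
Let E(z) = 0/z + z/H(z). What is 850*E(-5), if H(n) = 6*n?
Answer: 425/3 ≈ 141.67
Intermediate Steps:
E(z) = 1/6 (E(z) = 0/z + z/((6*z)) = 0 + z*(1/(6*z)) = 0 + 1/6 = 1/6)
850*E(-5) = 850*(1/6) = 425/3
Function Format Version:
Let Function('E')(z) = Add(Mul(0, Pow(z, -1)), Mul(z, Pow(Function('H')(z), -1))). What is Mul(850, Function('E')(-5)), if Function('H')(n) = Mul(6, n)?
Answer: Rational(425, 3) ≈ 141.67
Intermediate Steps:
Function('E')(z) = Rational(1, 6) (Function('E')(z) = Add(Mul(0, Pow(z, -1)), Mul(z, Pow(Mul(6, z), -1))) = Add(0, Mul(z, Mul(Rational(1, 6), Pow(z, -1)))) = Add(0, Rational(1, 6)) = Rational(1, 6))
Mul(850, Function('E')(-5)) = Mul(850, Rational(1, 6)) = Rational(425, 3)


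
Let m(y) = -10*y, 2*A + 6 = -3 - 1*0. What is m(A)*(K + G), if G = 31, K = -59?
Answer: -1260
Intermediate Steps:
A = -9/2 (A = -3 + (-3 - 1*0)/2 = -3 + (-3 + 0)/2 = -3 + (½)*(-3) = -3 - 3/2 = -9/2 ≈ -4.5000)
m(A)*(K + G) = (-10*(-9/2))*(-59 + 31) = 45*(-28) = -1260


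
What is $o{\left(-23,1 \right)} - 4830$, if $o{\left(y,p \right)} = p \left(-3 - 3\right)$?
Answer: $-4836$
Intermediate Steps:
$o{\left(y,p \right)} = - 6 p$ ($o{\left(y,p \right)} = p \left(-6\right) = - 6 p$)
$o{\left(-23,1 \right)} - 4830 = \left(-6\right) 1 - 4830 = -6 - 4830 = -4836$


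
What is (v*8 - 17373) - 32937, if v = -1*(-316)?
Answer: -47782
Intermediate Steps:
v = 316
(v*8 - 17373) - 32937 = (316*8 - 17373) - 32937 = (2528 - 17373) - 32937 = -14845 - 32937 = -47782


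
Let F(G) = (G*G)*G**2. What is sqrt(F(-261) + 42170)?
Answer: sqrt(4640512811) ≈ 68121.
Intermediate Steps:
F(G) = G**4 (F(G) = G**2*G**2 = G**4)
sqrt(F(-261) + 42170) = sqrt((-261)**4 + 42170) = sqrt(4640470641 + 42170) = sqrt(4640512811)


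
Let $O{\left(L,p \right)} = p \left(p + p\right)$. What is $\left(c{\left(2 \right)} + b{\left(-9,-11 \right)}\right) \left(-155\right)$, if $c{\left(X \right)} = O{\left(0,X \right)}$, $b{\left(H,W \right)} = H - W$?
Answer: $-1550$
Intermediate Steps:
$O{\left(L,p \right)} = 2 p^{2}$ ($O{\left(L,p \right)} = p 2 p = 2 p^{2}$)
$c{\left(X \right)} = 2 X^{2}$
$\left(c{\left(2 \right)} + b{\left(-9,-11 \right)}\right) \left(-155\right) = \left(2 \cdot 2^{2} - -2\right) \left(-155\right) = \left(2 \cdot 4 + \left(-9 + 11\right)\right) \left(-155\right) = \left(8 + 2\right) \left(-155\right) = 10 \left(-155\right) = -1550$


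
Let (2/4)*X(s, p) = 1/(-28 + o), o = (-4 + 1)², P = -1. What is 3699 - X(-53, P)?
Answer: 70283/19 ≈ 3699.1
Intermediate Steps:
o = 9 (o = (-3)² = 9)
X(s, p) = -2/19 (X(s, p) = 2/(-28 + 9) = 2/(-19) = 2*(-1/19) = -2/19)
3699 - X(-53, P) = 3699 - 1*(-2/19) = 3699 + 2/19 = 70283/19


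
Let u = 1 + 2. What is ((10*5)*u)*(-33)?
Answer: -4950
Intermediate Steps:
u = 3
((10*5)*u)*(-33) = ((10*5)*3)*(-33) = (50*3)*(-33) = 150*(-33) = -4950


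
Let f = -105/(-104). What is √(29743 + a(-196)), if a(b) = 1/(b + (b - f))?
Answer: √49688714872055/40873 ≈ 172.46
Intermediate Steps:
f = 105/104 (f = -105*(-1/104) = 105/104 ≈ 1.0096)
a(b) = 1/(-105/104 + 2*b) (a(b) = 1/(b + (b - 1*105/104)) = 1/(b + (b - 105/104)) = 1/(b + (-105/104 + b)) = 1/(-105/104 + 2*b))
√(29743 + a(-196)) = √(29743 + 104/(-105 + 208*(-196))) = √(29743 + 104/(-105 - 40768)) = √(29743 + 104/(-40873)) = √(29743 + 104*(-1/40873)) = √(29743 - 104/40873) = √(1215685535/40873) = √49688714872055/40873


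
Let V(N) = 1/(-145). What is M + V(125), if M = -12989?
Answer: -1883406/145 ≈ -12989.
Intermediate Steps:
V(N) = -1/145
M + V(125) = -12989 - 1/145 = -1883406/145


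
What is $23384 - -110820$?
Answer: $134204$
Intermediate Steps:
$23384 - -110820 = 23384 + \left(-139114 + 249934\right) = 23384 + 110820 = 134204$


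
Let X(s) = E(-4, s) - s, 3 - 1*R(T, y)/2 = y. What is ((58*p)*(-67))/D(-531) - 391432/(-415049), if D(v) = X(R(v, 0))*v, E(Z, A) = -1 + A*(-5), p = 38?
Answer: -474327356/72163431 ≈ -6.5730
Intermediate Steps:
E(Z, A) = -1 - 5*A
R(T, y) = 6 - 2*y
X(s) = -1 - 6*s (X(s) = (-1 - 5*s) - s = -1 - 6*s)
D(v) = -37*v (D(v) = (-1 - 6*(6 - 2*0))*v = (-1 - 6*(6 + 0))*v = (-1 - 6*6)*v = (-1 - 36)*v = -37*v)
((58*p)*(-67))/D(-531) - 391432/(-415049) = ((58*38)*(-67))/((-37*(-531))) - 391432/(-415049) = (2204*(-67))/19647 - 391432*(-1/415049) = -147668*1/19647 + 3464/3673 = -147668/19647 + 3464/3673 = -474327356/72163431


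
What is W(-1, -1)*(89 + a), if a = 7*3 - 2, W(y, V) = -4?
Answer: -432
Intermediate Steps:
a = 19 (a = 21 - 2 = 19)
W(-1, -1)*(89 + a) = -4*(89 + 19) = -4*108 = -432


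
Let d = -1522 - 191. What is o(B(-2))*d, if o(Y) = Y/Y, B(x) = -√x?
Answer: -1713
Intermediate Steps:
o(Y) = 1
d = -1713
o(B(-2))*d = 1*(-1713) = -1713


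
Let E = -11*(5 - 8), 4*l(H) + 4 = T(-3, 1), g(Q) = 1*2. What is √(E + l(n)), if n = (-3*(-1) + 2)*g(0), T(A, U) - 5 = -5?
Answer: 4*√2 ≈ 5.6569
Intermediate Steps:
g(Q) = 2
T(A, U) = 0 (T(A, U) = 5 - 5 = 0)
n = 10 (n = (-3*(-1) + 2)*2 = (3 + 2)*2 = 5*2 = 10)
l(H) = -1 (l(H) = -1 + (¼)*0 = -1 + 0 = -1)
E = 33 (E = -11*(-3) = 33)
√(E + l(n)) = √(33 - 1) = √32 = 4*√2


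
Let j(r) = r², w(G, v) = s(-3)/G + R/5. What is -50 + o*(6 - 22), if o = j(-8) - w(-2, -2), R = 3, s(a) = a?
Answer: -5202/5 ≈ -1040.4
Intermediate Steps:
w(G, v) = ⅗ - 3/G (w(G, v) = -3/G + 3/5 = -3/G + 3*(⅕) = -3/G + ⅗ = ⅗ - 3/G)
o = 619/10 (o = (-8)² - (⅗ - 3/(-2)) = 64 - (⅗ - 3*(-½)) = 64 - (⅗ + 3/2) = 64 - 1*21/10 = 64 - 21/10 = 619/10 ≈ 61.900)
-50 + o*(6 - 22) = -50 + 619*(6 - 22)/10 = -50 + (619/10)*(-16) = -50 - 4952/5 = -5202/5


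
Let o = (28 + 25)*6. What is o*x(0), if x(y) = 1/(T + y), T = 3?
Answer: 106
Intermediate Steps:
x(y) = 1/(3 + y)
o = 318 (o = 53*6 = 318)
o*x(0) = 318/(3 + 0) = 318/3 = 318*(1/3) = 106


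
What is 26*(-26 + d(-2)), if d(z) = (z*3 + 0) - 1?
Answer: -858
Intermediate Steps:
d(z) = -1 + 3*z (d(z) = (3*z + 0) - 1 = 3*z - 1 = -1 + 3*z)
26*(-26 + d(-2)) = 26*(-26 + (-1 + 3*(-2))) = 26*(-26 + (-1 - 6)) = 26*(-26 - 7) = 26*(-33) = -858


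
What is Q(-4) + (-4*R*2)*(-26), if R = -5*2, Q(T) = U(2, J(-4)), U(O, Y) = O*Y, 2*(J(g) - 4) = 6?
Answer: -2066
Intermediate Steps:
J(g) = 7 (J(g) = 4 + (1/2)*6 = 4 + 3 = 7)
Q(T) = 14 (Q(T) = 2*7 = 14)
R = -10
Q(-4) + (-4*R*2)*(-26) = 14 + (-4*(-10)*2)*(-26) = 14 + (40*2)*(-26) = 14 + 80*(-26) = 14 - 2080 = -2066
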